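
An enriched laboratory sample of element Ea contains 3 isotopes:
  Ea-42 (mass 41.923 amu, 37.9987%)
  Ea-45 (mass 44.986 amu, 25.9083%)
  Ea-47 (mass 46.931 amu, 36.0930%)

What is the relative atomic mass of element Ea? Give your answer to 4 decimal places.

Ar = Σ fᵢ·mᵢ = 0.379987 × 41.923 + 0.259083 × 44.986 + 0.360930 × 46.931
= 15.93020 + 11.65511 + 16.93881 = 44.52412 amu

44.5241 amu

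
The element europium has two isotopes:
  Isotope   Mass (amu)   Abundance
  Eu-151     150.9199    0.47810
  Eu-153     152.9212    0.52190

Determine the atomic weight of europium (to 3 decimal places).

151.964 amu

Ar = Σ fᵢ·mᵢ = 0.47810 × 150.9199 + 0.52190 × 152.9212
= 72.15480 + 79.80957 = 151.96437 amu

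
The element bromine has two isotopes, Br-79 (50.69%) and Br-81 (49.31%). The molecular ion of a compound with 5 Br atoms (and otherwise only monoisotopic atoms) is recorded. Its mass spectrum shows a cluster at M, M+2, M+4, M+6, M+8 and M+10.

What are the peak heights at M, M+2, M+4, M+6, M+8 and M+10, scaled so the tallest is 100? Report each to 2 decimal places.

10.57 : 51.40 : 100.00 : 97.28 : 47.31 : 9.21

Each Br atom is independently Br-79 (p = 0.5069) or Br-81 (q = 0.4931); the cluster is the binomial expansion (p + q)^5.
P(M) = 0.5069^5 = 0.033467
P(M+2) = 5 × 0.5069^4 × 0.4931^1 = 0.162777
P(M+4) = 10 × 0.5069^3 × 0.4931^2 = 0.316692
P(M+6) = 10 × 0.5069^2 × 0.4931^3 = 0.308070
P(M+8) = 5 × 0.5069^1 × 0.4931^4 = 0.149842
P(M+10) = 0.4931^5 = 0.029152
The M+4 peak is largest (0.316692); scaling to 100 gives 10.57 : 51.40 : 100.00 : 97.28 : 47.31 : 9.21.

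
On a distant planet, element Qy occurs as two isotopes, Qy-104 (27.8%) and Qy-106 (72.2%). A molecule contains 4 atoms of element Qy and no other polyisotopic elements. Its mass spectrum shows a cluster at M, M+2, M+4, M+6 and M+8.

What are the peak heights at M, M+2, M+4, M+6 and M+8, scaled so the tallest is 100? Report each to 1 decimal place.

Expanding (0.278 + 0.722)^4:
P(M) = 0.278^4 = 0.005973
P(M+2) = 4 × 0.278^3 × 0.722^1 = 0.062049
P(M+4) = 6 × 0.278^2 × 0.722^2 = 0.241721
P(M+6) = 4 × 0.278^1 × 0.722^3 = 0.418520
P(M+8) = 0.722^4 = 0.271737
The M+6 peak is largest (0.418520); scaling to 100 gives 1.4 : 14.8 : 57.8 : 100.0 : 64.9.

1.4 : 14.8 : 57.8 : 100.0 : 64.9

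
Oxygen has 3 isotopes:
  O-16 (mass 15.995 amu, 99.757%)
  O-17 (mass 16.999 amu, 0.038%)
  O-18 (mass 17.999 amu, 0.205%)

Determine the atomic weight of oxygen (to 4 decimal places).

15.9995 amu

The abundance-weighted mean is 0.99757 × 15.995 + 0.00038 × 16.999 + 0.00205 × 17.999
= 15.95613 + 0.00646 + 0.03690 = 15.99949 amu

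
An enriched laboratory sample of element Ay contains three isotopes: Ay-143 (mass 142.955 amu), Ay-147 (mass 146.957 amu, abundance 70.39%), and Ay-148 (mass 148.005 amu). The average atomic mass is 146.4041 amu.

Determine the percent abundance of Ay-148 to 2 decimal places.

12.52%

Let x and y be the fractions of Ay-143 and Ay-148. Then x + y = 1 − 0.7039 = 0.2961 and 142.955x + 148.005y = 146.4041 − 0.7039×146.957 = 42.9610677.
Substituting: 142.955x + 148.005(0.2961 − x) = 42.9610677
(142.955 − 148.005)x = -0.8632128  ⇒  x = 0.17093, y = 0.12517
Ay-143: 17.09%, Ay-148: 12.52%.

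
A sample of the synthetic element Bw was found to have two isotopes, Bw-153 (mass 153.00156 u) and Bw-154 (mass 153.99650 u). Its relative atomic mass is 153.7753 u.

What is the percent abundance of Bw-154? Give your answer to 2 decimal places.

With x = fraction of Bw-153 (so Bw-154 is 1 − x):
153.00156·x + 153.99650·(1 − x) = 153.7753
(153.00156 − 153.99650)·x = 153.7753 − 153.99650
x = -0.22120 / -0.99494 = 0.22232 → 22.23% Bw-153, 77.77% Bw-154.

77.77%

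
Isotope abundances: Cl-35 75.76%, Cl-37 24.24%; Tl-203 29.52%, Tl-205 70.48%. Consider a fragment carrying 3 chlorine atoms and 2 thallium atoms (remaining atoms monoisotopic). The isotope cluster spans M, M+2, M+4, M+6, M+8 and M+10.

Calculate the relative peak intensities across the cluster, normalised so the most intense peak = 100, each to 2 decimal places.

9.44 : 54.15 : 100.00 : 65.82 : 18.01 : 1.76

Chlorine pattern (n=3): 0.4348304 : 0.41738208 : 0.13354464 : 0.01424288
Thallium pattern (n=2): 0.08714304 : 0.41611392 : 0.49674304
Convolve the two distributions (both contribute in 2-u steps):
  M: 0.4348304×0.08714304 = 0.037892
  M+2: 0.4348304×0.41611392 + 0.41738208×0.08714304 = 0.217311
  M+4: 0.4348304×0.49674304 + 0.41738208×0.41611392 + 0.13354464×0.08714304 = 0.401315
  M+6: 0.41738208×0.49674304 + 0.13354464×0.41611392 + 0.01424288×0.08714304 = 0.264143
  M+8: 0.13354464×0.49674304 + 0.01424288×0.41611392 = 0.072264
  M+10: 0.01424288×0.49674304 = 0.007075
Scale to base peak (0.401315) = 100: 9.44 : 54.15 : 100.00 : 65.82 : 18.01 : 1.76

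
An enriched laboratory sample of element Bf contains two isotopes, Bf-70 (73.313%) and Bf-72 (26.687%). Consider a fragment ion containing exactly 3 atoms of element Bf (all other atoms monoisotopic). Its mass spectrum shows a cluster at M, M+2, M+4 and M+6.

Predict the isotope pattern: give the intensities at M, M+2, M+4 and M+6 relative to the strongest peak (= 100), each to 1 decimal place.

The 3 Bf atoms are independent, so intensities follow the terms of (0.73313 + 0.26687)^3.
P(M) = 0.73313^3 = 0.394042
P(M+2) = 3 × 0.73313^2 × 0.26687^1 = 0.430312
P(M+4) = 3 × 0.73313^1 × 0.26687^2 = 0.156640
P(M+6) = 0.26687^3 = 0.019006
The M+2 peak is largest (0.430312); scaling to 100 gives 91.6 : 100.0 : 36.4 : 4.4.

91.6 : 100.0 : 36.4 : 4.4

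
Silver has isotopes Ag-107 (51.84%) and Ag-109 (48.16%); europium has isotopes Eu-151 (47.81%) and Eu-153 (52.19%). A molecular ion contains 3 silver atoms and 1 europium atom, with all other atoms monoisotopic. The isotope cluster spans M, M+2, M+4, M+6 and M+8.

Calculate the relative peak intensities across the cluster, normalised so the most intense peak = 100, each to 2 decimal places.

Silver pattern (n=3): 0.13931407 : 0.38827347 : 0.36071085 : 0.11170161
Europium pattern (n=1): 0.4781 : 0.5219
Convolve the two distributions (both contribute in 2-u steps):
  M: 0.13931407×0.4781 = 0.066606
  M+2: 0.13931407×0.5219 + 0.38827347×0.4781 = 0.258342
  M+4: 0.38827347×0.5219 + 0.36071085×0.4781 = 0.375096
  M+6: 0.36071085×0.5219 + 0.11170161×0.4781 = 0.241660
  M+8: 0.11170161×0.5219 = 0.058297
Scale to base peak (0.375096) = 100: 17.76 : 68.87 : 100.00 : 64.43 : 15.54

17.76 : 68.87 : 100.00 : 64.43 : 15.54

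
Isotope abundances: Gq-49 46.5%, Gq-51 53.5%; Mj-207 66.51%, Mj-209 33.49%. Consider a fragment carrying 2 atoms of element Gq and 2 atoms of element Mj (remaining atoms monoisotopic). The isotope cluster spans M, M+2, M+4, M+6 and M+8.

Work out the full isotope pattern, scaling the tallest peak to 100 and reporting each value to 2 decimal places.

Element Gq pattern (n=2): 0.216225 : 0.49755 : 0.286225
Element Mj pattern (n=2): 0.44235801 : 0.44548398 : 0.11215801
Convolve the two distributions (both contribute in 2-u steps):
  M: 0.216225×0.44235801 = 0.095649
  M+2: 0.216225×0.44548398 + 0.49755×0.44235801 = 0.316420
  M+4: 0.216225×0.11215801 + 0.49755×0.44548398 + 0.286225×0.44235801 = 0.372516
  M+6: 0.49755×0.11215801 + 0.286225×0.44548398 = 0.183313
  M+8: 0.286225×0.11215801 = 0.032102
Scale to base peak (0.372516) = 100: 25.68 : 84.94 : 100.00 : 49.21 : 8.62

25.68 : 84.94 : 100.00 : 49.21 : 8.62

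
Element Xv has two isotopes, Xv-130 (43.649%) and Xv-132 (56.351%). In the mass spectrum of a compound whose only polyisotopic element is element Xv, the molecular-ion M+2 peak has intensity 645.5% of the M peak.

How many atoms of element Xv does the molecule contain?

5

With n Xv atoms, P(M+2)/P(M) = C(n,1)·p^(n−1)q / p^n = n·q/p = n · 0.56351/0.43649.
n = 6.455 × 0.43649/0.56351 = 5.00 ≈ 5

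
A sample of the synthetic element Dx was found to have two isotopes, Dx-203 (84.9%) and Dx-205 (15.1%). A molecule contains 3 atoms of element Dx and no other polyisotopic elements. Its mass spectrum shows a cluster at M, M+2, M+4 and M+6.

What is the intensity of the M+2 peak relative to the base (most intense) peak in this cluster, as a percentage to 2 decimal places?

(0.849 + 0.151)^3 gives M 0.6120, M+2 0.3265, M+4 0.0581, M+6 0.0034; the largest is M.
P(M) = C(3,0) × 0.849^3 × 0.151^0 = 1 × 0.61196005 × 1.0000 = 0.611960 (base)
P(M+2) = C(3,1) × 0.849^2 × 0.151^1 = 3 × 0.720801 × 0.1510 = 0.326523
Relative intensity = 0.326523 / 0.611960 × 100 = 53.36

53.36%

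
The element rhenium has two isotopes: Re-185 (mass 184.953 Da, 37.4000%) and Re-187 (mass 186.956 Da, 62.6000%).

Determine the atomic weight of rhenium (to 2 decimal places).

186.21 Da

Average mass = Σ (abundance × isotope mass) = 0.374000 × 184.953 + 0.626000 × 186.956
= 69.1724 + 117.0345 = 186.2069 Da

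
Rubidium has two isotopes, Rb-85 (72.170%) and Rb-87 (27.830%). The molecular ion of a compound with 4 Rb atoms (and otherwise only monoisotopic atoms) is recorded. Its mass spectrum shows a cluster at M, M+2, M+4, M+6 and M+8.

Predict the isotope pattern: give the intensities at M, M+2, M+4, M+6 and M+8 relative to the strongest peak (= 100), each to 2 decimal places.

Expanding (0.72170 + 0.27830)^4:
P(M) = 0.72170^4 = 0.271286
P(M+2) = 4 × 0.72170^3 × 0.27830^1 = 0.418450
P(M+4) = 6 × 0.72170^2 × 0.27830^2 = 0.242042
P(M+6) = 4 × 0.72170^1 × 0.27830^3 = 0.062224
P(M+8) = 0.27830^4 = 0.005999
The M+2 peak is largest (0.418450); scaling to 100 gives 64.83 : 100.00 : 57.84 : 14.87 : 1.43.

64.83 : 100.00 : 57.84 : 14.87 : 1.43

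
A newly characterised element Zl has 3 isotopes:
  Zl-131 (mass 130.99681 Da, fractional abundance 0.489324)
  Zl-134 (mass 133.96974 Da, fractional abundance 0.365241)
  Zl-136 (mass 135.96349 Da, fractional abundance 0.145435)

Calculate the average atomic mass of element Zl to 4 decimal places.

Weight each isotope mass by its fractional abundance: 0.489324 × 130.99681 + 0.365241 × 133.96974 + 0.145435 × 135.96349
= 64.099883 + 48.931242 + 19.773850 = 132.804975 Da

132.8050 Da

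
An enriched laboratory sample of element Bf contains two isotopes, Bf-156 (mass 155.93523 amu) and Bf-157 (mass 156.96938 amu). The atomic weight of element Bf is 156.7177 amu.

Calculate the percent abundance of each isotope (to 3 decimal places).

Let x be the fractional abundance of Bf-156; then Bf-157 has abundance 1 − x.
155.93523·x + 156.96938·(1 − x) = 156.7177
(155.93523 − 156.96938)·x = 156.7177 − 156.96938
x = -0.25168 / -1.03415 = 0.24337 → 24.337% Bf-156, 75.663% Bf-157.

Bf-156: 24.337%, Bf-157: 75.663%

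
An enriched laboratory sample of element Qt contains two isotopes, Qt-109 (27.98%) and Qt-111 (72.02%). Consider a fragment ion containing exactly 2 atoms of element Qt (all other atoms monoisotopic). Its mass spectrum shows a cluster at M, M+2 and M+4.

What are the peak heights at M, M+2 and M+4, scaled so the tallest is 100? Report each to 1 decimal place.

The 2 Qt atoms are independent, so intensities follow the terms of (0.2798 + 0.7202)^2.
P(M) = 0.2798^2 = 0.078288
P(M+2) = 2 × 0.2798^1 × 0.7202^1 = 0.403024
P(M+4) = 0.7202^2 = 0.518688
The M+4 peak is largest (0.518688); scaling to 100 gives 15.1 : 77.7 : 100.0.

15.1 : 77.7 : 100.0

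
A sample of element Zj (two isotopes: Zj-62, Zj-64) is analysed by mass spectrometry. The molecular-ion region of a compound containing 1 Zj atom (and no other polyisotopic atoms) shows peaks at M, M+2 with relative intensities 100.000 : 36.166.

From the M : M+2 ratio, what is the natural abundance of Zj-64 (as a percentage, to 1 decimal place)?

26.6%

Write p for the Zj-62 fraction. I(M+2)/I(M) = [C(1,1)·p^0·(1−p)] / p^1 = 1·(1−p)/p = 36.166/100.000 = 0.3617
(1−p)/p = 0.3617/1 = 0.3617  ⇒  p = 1/(1 + 0.3617) = 0.7344
Zj-62: 73.4%, Zj-64: 26.6%.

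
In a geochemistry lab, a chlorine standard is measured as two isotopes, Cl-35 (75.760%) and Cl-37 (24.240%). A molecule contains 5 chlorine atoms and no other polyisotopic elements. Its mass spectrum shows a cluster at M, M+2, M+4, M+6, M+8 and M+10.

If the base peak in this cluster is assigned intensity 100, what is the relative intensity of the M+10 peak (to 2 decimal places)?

Term probabilities: M 0.2496, M+2 0.3993, M+4 0.2555, M+6 0.0817, M+8 0.0131, M+10 0.0008. Base peak = M+2.
P(M+2) = C(5,1) × 0.75760^4 × 0.24240^1 = 5 × 0.32942751 × 0.2424 = 0.399266 (base)
P(M+10) = C(5,5) × 0.75760^0 × 0.24240^5 = 1 × 1.0000 × 0.00083688 = 0.000837
Relative intensity = 0.000837 / 0.399266 × 100 = 0.21

0.21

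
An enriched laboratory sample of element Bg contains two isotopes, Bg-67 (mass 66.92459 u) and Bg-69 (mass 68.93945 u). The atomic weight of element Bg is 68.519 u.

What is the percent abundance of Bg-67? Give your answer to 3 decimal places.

Writing the weighted mean with unknown fraction x of Bg-67:
66.92459·x + 68.93945·(1 − x) = 68.519
(66.92459 − 68.93945)·x = 68.519 − 68.93945
x = -0.42045 / -2.01486 = 0.20867 → 20.867% Bg-67, 79.133% Bg-69.

20.867%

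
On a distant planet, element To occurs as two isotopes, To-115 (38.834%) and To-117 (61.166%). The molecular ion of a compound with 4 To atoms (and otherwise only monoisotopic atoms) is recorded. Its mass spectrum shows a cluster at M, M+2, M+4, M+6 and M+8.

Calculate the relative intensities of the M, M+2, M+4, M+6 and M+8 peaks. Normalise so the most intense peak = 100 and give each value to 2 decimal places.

Expanding (0.38834 + 0.61166)^4:
P(M) = 0.38834^4 = 0.022743
P(M+2) = 4 × 0.38834^3 × 0.61166^1 = 0.143287
P(M+4) = 6 × 0.38834^2 × 0.61166^2 = 0.338529
P(M+6) = 4 × 0.38834^1 × 0.61166^3 = 0.355470
P(M+8) = 0.61166^4 = 0.139972
The M+6 peak is largest (0.355470); scaling to 100 gives 6.40 : 40.31 : 95.23 : 100.00 : 39.38.

6.40 : 40.31 : 95.23 : 100.00 : 39.38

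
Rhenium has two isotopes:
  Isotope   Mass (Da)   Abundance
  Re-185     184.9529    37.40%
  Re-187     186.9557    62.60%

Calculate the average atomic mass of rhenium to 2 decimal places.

Ar = Σ fᵢ·mᵢ = 0.3740 × 184.9529 + 0.6260 × 186.9557
= 69.17238 + 117.03427 = 186.20665 Da

186.21 Da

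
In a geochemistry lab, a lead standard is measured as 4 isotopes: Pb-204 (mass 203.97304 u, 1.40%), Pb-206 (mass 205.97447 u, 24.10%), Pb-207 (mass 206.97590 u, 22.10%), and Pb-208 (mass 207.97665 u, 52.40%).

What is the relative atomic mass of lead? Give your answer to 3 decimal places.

Average mass = Σ (abundance × isotope mass) = 0.0140 × 203.97304 + 0.2410 × 205.97447 + 0.2210 × 206.97590 + 0.5240 × 207.97665
= 2.855623 + 49.639847 + 45.741674 + 108.979765 = 207.216909 u

207.217 u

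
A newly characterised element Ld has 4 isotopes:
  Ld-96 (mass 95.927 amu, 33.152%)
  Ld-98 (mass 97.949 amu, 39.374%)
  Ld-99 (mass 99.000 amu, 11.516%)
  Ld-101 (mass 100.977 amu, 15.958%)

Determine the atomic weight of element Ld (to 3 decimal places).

Ar = Σ fᵢ·mᵢ = 0.33152 × 95.927 + 0.39374 × 97.949 + 0.11516 × 99.000 + 0.15958 × 100.977
= 31.8017 + 38.5664 + 11.4008 + 16.1139 = 97.8828 amu

97.883 amu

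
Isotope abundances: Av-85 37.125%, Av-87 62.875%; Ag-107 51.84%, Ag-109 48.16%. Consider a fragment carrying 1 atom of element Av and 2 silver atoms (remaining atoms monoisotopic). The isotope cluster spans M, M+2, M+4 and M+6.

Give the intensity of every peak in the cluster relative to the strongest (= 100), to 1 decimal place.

24.9 : 88.6 : 100.0 : 36.5

Element Av pattern (n=1): 0.37125 : 0.62875
Silver pattern (n=2): 0.26873856 : 0.49932288 : 0.23193856
Convolve the two distributions (both contribute in 2-u steps):
  M: 0.37125×0.26873856 = 0.099769
  M+2: 0.37125×0.49932288 + 0.62875×0.26873856 = 0.354343
  M+4: 0.37125×0.23193856 + 0.62875×0.49932288 = 0.400056
  M+6: 0.62875×0.23193856 = 0.145831
Scale to base peak (0.400056) = 100: 24.9 : 88.6 : 100.0 : 36.5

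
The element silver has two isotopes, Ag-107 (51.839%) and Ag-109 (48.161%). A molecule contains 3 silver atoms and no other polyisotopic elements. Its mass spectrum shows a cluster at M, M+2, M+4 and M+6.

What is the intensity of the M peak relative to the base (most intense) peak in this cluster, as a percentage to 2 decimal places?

35.88%

(0.51839 + 0.48161)^3 gives M 0.1393, M+2 0.3883, M+4 0.3607, M+6 0.1117; the largest is M+2.
P(M+2) = C(3,1) × 0.51839^2 × 0.48161^1 = 3 × 0.26872819 × 0.48161 = 0.388267 (base)
P(M) = C(3,0) × 0.51839^3 × 0.48161^0 = 1 × 0.13930601 × 1.0000 = 0.139306
Relative intensity = 0.139306 / 0.388267 × 100 = 35.88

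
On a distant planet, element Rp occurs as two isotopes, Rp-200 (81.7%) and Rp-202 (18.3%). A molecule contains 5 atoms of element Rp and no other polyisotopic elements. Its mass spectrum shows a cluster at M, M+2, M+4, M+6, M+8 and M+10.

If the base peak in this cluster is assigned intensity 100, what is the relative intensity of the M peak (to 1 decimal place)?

(0.817 + 0.183)^5 gives M 0.3640, M+2 0.4077, M+4 0.1826, M+6 0.0409, M+8 0.0046, M+10 0.0002; the largest is M+2.
P(M+2) = C(5,1) × 0.817^4 × 0.183^1 = 5 × 0.44554157 × 0.1830 = 0.407671 (base)
P(M) = C(5,0) × 0.817^5 × 0.183^0 = 1 × 0.36400746 × 1.0000 = 0.364007
Relative intensity = 0.364007 / 0.407671 × 100 = 89.3

89.3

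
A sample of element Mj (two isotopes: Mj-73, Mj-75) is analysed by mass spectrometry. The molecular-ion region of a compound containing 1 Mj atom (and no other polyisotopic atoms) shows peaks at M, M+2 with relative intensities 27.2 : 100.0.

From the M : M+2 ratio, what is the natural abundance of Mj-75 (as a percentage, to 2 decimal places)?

Let p = fractional abundance of Mj-73. I(M+2)/I(M) = [C(1,1)·p^0·(1−p)] / p^1 = 1·(1−p)/p = 100.0/27.2 = 3.6765
(1−p)/p = 3.6765/1 = 3.6765  ⇒  p = 1/(1 + 3.6765) = 0.2138
Mj-73: 21.38%, Mj-75: 78.62%.

78.62%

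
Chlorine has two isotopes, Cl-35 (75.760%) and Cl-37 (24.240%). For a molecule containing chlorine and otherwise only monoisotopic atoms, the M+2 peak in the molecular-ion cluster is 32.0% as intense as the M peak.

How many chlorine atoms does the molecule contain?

1

For n independent Cl atoms, I(M+2)/I(M) = n · (abundance Cl-37) / (abundance Cl-35) = n · 0.24240/0.75760.
n = 0.320 × 0.75760/0.24240 = 1.00 ≈ 1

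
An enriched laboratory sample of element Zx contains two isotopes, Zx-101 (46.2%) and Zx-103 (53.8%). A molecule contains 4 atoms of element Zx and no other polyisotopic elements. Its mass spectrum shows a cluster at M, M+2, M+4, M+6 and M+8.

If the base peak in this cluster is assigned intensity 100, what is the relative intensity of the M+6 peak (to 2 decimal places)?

77.63

(0.462 + 0.538)^4 gives M 0.0456, M+2 0.2122, M+4 0.3707, M+6 0.2878, M+8 0.0838; the largest is M+4.
P(M+4) = C(4,2) × 0.462^2 × 0.538^2 = 6 × 0.213444 × 0.289444 = 0.370681 (base)
P(M+6) = C(4,3) × 0.462^1 × 0.538^3 = 4 × 0.4620 × 0.15572087 = 0.287772
Relative intensity = 0.287772 / 0.370681 × 100 = 77.63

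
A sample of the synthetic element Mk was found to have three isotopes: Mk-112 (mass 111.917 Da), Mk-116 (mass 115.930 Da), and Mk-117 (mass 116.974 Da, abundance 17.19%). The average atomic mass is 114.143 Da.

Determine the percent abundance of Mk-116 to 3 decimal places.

33.808%

Let x and y be the fractions of Mk-112 and Mk-116. Then x + y = 1 − 0.1719 = 0.8281 and 111.917x + 115.930y = 114.143 − 0.1719×116.974 = 94.0351694.
Substituting: 111.917x + 115.930(0.8281 − x) = 94.0351694
(111.917 − 115.930)x = -1.9664636  ⇒  x = 0.49002, y = 0.33808
Mk-112: 49.002%, Mk-116: 33.808%.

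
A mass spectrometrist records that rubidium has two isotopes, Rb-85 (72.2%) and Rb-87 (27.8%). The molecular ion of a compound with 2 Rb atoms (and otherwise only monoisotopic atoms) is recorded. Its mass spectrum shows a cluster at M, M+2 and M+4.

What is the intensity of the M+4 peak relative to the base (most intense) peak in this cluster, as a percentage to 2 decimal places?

14.83%

(0.722 + 0.278)^2 gives M 0.5213, M+2 0.4014, M+4 0.0773; the largest is M.
P(M) = C(2,0) × 0.722^2 × 0.278^0 = 1 × 0.521284 × 1.0000 = 0.521284 (base)
P(M+4) = C(2,2) × 0.722^0 × 0.278^2 = 1 × 1.0000 × 0.077284 = 0.077284
Relative intensity = 0.077284 / 0.521284 × 100 = 14.83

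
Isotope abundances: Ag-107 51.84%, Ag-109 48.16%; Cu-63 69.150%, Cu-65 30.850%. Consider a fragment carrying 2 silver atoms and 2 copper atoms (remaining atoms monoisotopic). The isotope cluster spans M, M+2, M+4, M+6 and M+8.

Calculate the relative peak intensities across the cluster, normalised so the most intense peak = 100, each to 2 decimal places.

Silver pattern (n=2): 0.26873856 : 0.49932288 : 0.23193856
Copper pattern (n=2): 0.47817225 : 0.4266555 : 0.09517225
Convolve the two distributions (both contribute in 2-u steps):
  M: 0.26873856×0.47817225 = 0.128503
  M+2: 0.26873856×0.4266555 + 0.49932288×0.47817225 = 0.353421
  M+4: 0.26873856×0.09517225 + 0.49932288×0.4266555 + 0.23193856×0.47817225 = 0.349522
  M+6: 0.49932288×0.09517225 + 0.23193856×0.4266555 = 0.146480
  M+8: 0.23193856×0.09517225 = 0.022074
Scale to base peak (0.353421) = 100: 36.36 : 100.00 : 98.90 : 41.45 : 6.25

36.36 : 100.00 : 98.90 : 41.45 : 6.25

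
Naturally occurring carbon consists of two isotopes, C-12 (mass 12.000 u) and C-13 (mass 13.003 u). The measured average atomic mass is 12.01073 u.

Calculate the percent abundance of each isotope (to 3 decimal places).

With x = fraction of C-12 (so C-13 is 1 − x):
12.000·x + 13.003·(1 − x) = 12.01073
(12.000 − 13.003)·x = 12.01073 − 13.003
x = -0.99227 / -1.003 = 0.98930 → 98.930% C-12, 1.070% C-13.

C-12: 98.930%, C-13: 1.070%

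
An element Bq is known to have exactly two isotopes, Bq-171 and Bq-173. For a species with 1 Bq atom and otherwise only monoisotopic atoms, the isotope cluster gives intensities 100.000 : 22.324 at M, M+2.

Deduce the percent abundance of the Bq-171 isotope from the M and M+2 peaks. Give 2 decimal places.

If p is the fraction of Bq that is Bq-171, then I(M+2)/I(M) = [C(1,1)·p^0·(1−p)] / p^1 = 1·(1−p)/p = 22.324/100.000 = 0.2232
(1−p)/p = 0.2232/1 = 0.2232  ⇒  p = 1/(1 + 0.2232) = 0.8175
Bq-171: 81.75%, Bq-173: 18.25%.

81.75%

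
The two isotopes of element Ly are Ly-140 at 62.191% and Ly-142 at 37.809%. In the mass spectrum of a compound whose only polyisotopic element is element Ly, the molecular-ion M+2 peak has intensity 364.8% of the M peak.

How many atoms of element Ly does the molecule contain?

6

The M+2/M ratio from n Ly atoms is n · q/p = n · 0.37809/0.62191.
n = 3.648 × 0.62191/0.37809 = 6.00 ≈ 6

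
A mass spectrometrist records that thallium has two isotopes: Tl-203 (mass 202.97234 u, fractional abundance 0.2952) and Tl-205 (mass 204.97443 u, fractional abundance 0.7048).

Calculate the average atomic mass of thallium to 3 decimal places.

Average mass = Σ (abundance × isotope mass) = 0.2952 × 202.97234 + 0.7048 × 204.97443
= 59.917435 + 144.465978 = 204.383413 u

204.383 u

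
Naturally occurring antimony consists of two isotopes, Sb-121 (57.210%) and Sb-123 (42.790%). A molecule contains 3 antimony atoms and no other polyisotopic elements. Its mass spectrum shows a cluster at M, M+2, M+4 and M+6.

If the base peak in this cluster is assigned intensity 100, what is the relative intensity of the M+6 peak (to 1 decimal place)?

Binomial terms of (0.57210 + 0.42790)^3: M 0.1872, M+2 0.4202, M+4 0.3143, M+6 0.0783 → M+2 is the base peak.
P(M+2) = C(3,1) × 0.57210^2 × 0.42790^1 = 3 × 0.32729841 × 0.4279 = 0.420153 (base)
P(M+6) = C(3,3) × 0.57210^0 × 0.42790^3 = 1 × 1.0000 × 0.07834781 = 0.078348
Relative intensity = 0.078348 / 0.420153 × 100 = 18.6

18.6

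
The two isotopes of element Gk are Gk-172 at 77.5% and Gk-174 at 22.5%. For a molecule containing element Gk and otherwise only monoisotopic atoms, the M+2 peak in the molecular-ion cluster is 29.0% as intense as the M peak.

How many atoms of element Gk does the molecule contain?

For n independent Gk atoms, I(M+2)/I(M) = n · (abundance Gk-174) / (abundance Gk-172) = n · 0.225/0.775.
n = 0.290 × 0.775/0.225 = 1.00 ≈ 1

1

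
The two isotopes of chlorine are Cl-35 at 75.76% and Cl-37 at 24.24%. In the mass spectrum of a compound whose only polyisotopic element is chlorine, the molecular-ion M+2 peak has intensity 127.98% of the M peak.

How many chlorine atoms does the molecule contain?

For n independent Cl atoms, I(M+2)/I(M) = n · (abundance Cl-37) / (abundance Cl-35) = n · 0.2424/0.7576.
n = 1.2798 × 0.7576/0.2424 = 4.00 ≈ 4

4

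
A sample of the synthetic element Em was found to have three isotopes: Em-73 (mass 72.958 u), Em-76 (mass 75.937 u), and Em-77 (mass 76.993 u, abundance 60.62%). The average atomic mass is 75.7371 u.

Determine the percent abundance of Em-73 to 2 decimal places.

Let x and y be the fractions of Em-73 and Em-76. Then x + y = 1 − 0.6062 = 0.3938 and 72.958x + 75.937y = 75.7371 − 0.6062×76.993 = 29.0639434.
Substituting: 72.958x + 75.937(0.3938 − x) = 29.0639434
(72.958 − 75.937)x = -0.8400472  ⇒  x = 0.28199, y = 0.11181
Em-73: 28.20%, Em-76: 11.18%.

28.20%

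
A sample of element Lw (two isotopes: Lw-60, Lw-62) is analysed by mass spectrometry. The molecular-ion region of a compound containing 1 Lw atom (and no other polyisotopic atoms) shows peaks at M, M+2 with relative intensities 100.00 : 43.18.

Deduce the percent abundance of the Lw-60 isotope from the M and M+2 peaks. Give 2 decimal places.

Let p = fractional abundance of Lw-60. I(M+2)/I(M) = [C(1,1)·p^0·(1−p)] / p^1 = 1·(1−p)/p = 43.18/100.00 = 0.4318
(1−p)/p = 0.4318/1 = 0.4318  ⇒  p = 1/(1 + 0.4318) = 0.6984
Lw-60: 69.84%, Lw-62: 30.16%.

69.84%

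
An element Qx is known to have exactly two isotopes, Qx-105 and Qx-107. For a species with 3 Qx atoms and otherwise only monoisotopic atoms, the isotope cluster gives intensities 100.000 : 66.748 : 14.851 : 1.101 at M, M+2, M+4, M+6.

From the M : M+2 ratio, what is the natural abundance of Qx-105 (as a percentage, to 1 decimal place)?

Let p = fractional abundance of Qx-105. I(M+2)/I(M) = [C(3,1)·p^2·(1−p)] / p^3 = 3·(1−p)/p = 66.748/100.000 = 0.6675
(1−p)/p = 0.6675/3 = 0.2225  ⇒  p = 1/(1 + 0.2225) = 0.8180
Qx-105: 81.8%, Qx-107: 18.2%.

81.8%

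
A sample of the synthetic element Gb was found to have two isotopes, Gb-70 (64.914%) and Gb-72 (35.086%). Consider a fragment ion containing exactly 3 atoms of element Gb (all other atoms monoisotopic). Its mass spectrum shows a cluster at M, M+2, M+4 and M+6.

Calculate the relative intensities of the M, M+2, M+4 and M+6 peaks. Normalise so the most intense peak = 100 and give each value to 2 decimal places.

The 3 Gb atoms are independent, so intensities follow the terms of (0.64914 + 0.35086)^3.
P(M) = 0.64914^3 = 0.273536
P(M+2) = 3 × 0.64914^2 × 0.35086^1 = 0.443539
P(M+4) = 3 × 0.64914^1 × 0.35086^2 = 0.239733
P(M+6) = 0.35086^3 = 0.043192
The M+2 peak is largest (0.443539); scaling to 100 gives 61.67 : 100.00 : 54.05 : 9.74.

61.67 : 100.00 : 54.05 : 9.74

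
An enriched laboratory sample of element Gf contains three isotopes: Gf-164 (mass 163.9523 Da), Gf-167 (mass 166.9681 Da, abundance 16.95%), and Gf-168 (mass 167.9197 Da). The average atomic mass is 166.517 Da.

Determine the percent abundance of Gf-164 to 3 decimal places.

31.290%

Let x and y be the fractions of Gf-164 and Gf-168. Then x + y = 1 − 0.1695 = 0.8305 and 163.9523x + 167.9197y = 166.517 − 0.1695×166.9681 = 138.21590705.
Substituting: 163.9523x + 167.9197(0.8305 − x) = 138.21590705
(163.9523 − 167.9197)x = -1.2414038  ⇒  x = 0.31290, y = 0.51760
Gf-164: 31.290%, Gf-168: 51.760%.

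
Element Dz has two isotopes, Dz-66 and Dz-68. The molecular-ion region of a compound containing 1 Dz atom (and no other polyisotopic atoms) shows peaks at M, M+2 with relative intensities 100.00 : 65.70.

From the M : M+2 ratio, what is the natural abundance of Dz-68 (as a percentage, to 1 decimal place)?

39.6%

Let p = fractional abundance of Dz-66. I(M+2)/I(M) = [C(1,1)·p^0·(1−p)] / p^1 = 1·(1−p)/p = 65.70/100.00 = 0.6570
(1−p)/p = 0.6570/1 = 0.6570  ⇒  p = 1/(1 + 0.6570) = 0.6035
Dz-66: 60.4%, Dz-68: 39.6%.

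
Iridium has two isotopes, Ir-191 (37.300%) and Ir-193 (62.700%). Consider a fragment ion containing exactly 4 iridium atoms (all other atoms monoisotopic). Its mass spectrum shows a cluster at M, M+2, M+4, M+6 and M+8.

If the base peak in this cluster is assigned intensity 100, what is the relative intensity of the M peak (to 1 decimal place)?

(0.37300 + 0.62700)^4 gives M 0.0194, M+2 0.1302, M+4 0.3282, M+6 0.3678, M+8 0.1546; the largest is M+6.
P(M+6) = C(4,3) × 0.37300^1 × 0.62700^3 = 4 × 0.3730 × 0.24649188 = 0.367766 (base)
P(M) = C(4,0) × 0.37300^4 × 0.62700^0 = 1 × 0.01935688 × 1.0000 = 0.019357
Relative intensity = 0.019357 / 0.367766 × 100 = 5.3

5.3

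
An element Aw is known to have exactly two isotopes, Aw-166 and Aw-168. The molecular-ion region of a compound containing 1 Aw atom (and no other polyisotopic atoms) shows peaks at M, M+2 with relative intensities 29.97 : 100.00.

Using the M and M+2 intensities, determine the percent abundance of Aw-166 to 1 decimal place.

Let p = fractional abundance of Aw-166. I(M+2)/I(M) = [C(1,1)·p^0·(1−p)] / p^1 = 1·(1−p)/p = 100.00/29.97 = 3.3367
(1−p)/p = 3.3367/1 = 3.3367  ⇒  p = 1/(1 + 3.3367) = 0.2306
Aw-166: 23.1%, Aw-168: 76.9%.

23.1%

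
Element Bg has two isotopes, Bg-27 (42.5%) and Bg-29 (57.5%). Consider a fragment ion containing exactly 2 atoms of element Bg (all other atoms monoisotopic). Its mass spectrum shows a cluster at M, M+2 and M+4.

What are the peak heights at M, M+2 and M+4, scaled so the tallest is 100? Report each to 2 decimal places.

The 2 Bg atoms are independent, so intensities follow the terms of (0.425 + 0.575)^2.
P(M) = 0.425^2 = 0.180625
P(M+2) = 2 × 0.425^1 × 0.575^1 = 0.488750
P(M+4) = 0.575^2 = 0.330625
The M+2 peak is largest (0.488750); scaling to 100 gives 36.96 : 100.00 : 67.65.

36.96 : 100.00 : 67.65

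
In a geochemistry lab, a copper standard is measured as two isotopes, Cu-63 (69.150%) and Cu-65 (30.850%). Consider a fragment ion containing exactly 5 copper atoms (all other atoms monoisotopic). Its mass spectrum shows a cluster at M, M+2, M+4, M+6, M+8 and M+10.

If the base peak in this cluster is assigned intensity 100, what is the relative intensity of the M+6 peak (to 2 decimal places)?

Term probabilities: M 0.1581, M+2 0.3527, M+4 0.3147, M+6 0.1404, M+8 0.0313, M+10 0.0028. Base peak = M+2.
P(M+2) = C(5,1) × 0.69150^4 × 0.30850^1 = 5 × 0.2286487 × 0.3085 = 0.352691 (base)
P(M+6) = C(5,3) × 0.69150^2 × 0.30850^3 = 10 × 0.47817225 × 0.02936064 = 0.140394
Relative intensity = 0.140394 / 0.352691 × 100 = 39.81

39.81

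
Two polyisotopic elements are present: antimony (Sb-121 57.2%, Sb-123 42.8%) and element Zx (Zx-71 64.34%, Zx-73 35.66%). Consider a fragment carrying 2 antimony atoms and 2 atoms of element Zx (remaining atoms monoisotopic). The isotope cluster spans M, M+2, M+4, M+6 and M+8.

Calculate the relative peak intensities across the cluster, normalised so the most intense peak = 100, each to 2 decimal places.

38.39 : 100.00 : 96.96 : 41.47 : 6.60

Antimony pattern (n=2): 0.327184 : 0.489632 : 0.183184
Element Zx pattern (n=2): 0.41396356 : 0.45887288 : 0.12716356
Convolve the two distributions (both contribute in 2-u steps):
  M: 0.327184×0.41396356 = 0.135442
  M+2: 0.327184×0.45887288 + 0.489632×0.41396356 = 0.352826
  M+4: 0.327184×0.12716356 + 0.489632×0.45887288 + 0.183184×0.41396356 = 0.342116
  M+6: 0.489632×0.12716356 + 0.183184×0.45887288 = 0.146322
  M+8: 0.183184×0.12716356 = 0.023294
Scale to base peak (0.352826) = 100: 38.39 : 100.00 : 96.96 : 41.47 : 6.60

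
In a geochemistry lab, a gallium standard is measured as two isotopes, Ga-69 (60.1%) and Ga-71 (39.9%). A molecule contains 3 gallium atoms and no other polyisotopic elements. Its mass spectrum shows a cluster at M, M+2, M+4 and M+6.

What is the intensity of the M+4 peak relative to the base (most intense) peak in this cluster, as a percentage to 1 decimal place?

66.4%

Term probabilities: M 0.2171, M+2 0.4324, M+4 0.2870, M+6 0.0635. Base peak = M+2.
P(M+2) = C(3,1) × 0.601^2 × 0.399^1 = 3 × 0.361201 × 0.3990 = 0.432358 (base)
P(M+4) = C(3,2) × 0.601^1 × 0.399^2 = 3 × 0.6010 × 0.159201 = 0.287039
Relative intensity = 0.287039 / 0.432358 × 100 = 66.4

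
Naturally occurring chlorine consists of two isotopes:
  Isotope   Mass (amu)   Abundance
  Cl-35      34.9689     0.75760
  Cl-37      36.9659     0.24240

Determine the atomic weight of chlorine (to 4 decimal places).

35.4530 amu

Ar = Σ fᵢ·mᵢ = 0.75760 × 34.9689 + 0.24240 × 36.9659
= 26.49244 + 8.96053 = 35.45297 amu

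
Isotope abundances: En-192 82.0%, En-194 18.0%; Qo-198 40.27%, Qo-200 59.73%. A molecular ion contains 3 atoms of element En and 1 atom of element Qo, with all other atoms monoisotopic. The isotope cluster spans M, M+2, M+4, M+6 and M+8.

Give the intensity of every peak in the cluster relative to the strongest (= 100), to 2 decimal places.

Element En pattern (n=3): 0.551368 : 0.363096 : 0.079704 : 0.005832
Element Qo pattern (n=1): 0.4027 : 0.5973
Convolve the two distributions (both contribute in 2-u steps):
  M: 0.551368×0.4027 = 0.222036
  M+2: 0.551368×0.5973 + 0.363096×0.4027 = 0.475551
  M+4: 0.363096×0.5973 + 0.079704×0.4027 = 0.248974
  M+6: 0.079704×0.5973 + 0.005832×0.4027 = 0.049956
  M+8: 0.005832×0.5973 = 0.003483
Scale to base peak (0.475551) = 100: 46.69 : 100.00 : 52.35 : 10.50 : 0.73

46.69 : 100.00 : 52.35 : 10.50 : 0.73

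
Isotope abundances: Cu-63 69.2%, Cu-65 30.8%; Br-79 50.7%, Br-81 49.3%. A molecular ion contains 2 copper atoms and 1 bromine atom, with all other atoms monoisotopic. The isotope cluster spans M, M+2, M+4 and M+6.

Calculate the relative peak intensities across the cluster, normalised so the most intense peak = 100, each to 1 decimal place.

Copper pattern (n=2): 0.478864 : 0.426272 : 0.094864
Bromine pattern (n=1): 0.5070 : 0.4930
Convolve the two distributions (both contribute in 2-u steps):
  M: 0.478864×0.5070 = 0.242784
  M+2: 0.478864×0.4930 + 0.426272×0.5070 = 0.452200
  M+4: 0.426272×0.4930 + 0.094864×0.5070 = 0.258248
  M+6: 0.094864×0.4930 = 0.046768
Scale to base peak (0.452200) = 100: 53.7 : 100.0 : 57.1 : 10.3

53.7 : 100.0 : 57.1 : 10.3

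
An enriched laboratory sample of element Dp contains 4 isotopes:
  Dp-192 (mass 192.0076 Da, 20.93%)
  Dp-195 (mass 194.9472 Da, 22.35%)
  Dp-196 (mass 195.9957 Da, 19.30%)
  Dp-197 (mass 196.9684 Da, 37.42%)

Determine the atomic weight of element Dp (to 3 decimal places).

Weight each isotope mass by its fractional abundance: 0.2093 × 192.0076 + 0.2235 × 194.9472 + 0.1930 × 195.9957 + 0.3742 × 196.9684
= 40.18719 + 43.57070 + 37.82717 + 73.70558 = 195.29064 Da

195.291 Da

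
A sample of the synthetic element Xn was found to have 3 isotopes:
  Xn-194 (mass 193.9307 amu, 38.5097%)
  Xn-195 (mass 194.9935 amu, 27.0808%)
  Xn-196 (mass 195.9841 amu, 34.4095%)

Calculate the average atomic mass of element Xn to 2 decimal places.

Average mass = Σ (abundance × isotope mass) = 0.385097 × 193.9307 + 0.270808 × 194.9935 + 0.344095 × 195.9841
= 74.68213 + 52.80580 + 67.43715 = 194.92508 amu

194.93 amu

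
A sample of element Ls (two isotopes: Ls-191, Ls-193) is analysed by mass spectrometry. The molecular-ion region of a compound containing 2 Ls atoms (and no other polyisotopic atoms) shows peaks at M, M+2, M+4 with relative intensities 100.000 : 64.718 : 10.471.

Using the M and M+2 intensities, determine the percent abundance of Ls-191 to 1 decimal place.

75.6%

If p is the fraction of Ls that is Ls-191, then I(M+2)/I(M) = [C(2,1)·p^1·(1−p)] / p^2 = 2·(1−p)/p = 64.718/100.000 = 0.6472
(1−p)/p = 0.6472/2 = 0.3236  ⇒  p = 1/(1 + 0.3236) = 0.7555
Ls-191: 75.6%, Ls-193: 24.4%.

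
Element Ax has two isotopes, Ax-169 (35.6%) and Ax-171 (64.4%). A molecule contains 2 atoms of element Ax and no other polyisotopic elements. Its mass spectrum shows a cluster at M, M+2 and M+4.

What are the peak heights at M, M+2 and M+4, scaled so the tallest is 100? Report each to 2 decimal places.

Expanding (0.356 + 0.644)^2:
P(M) = 0.356^2 = 0.126736
P(M+2) = 2 × 0.356^1 × 0.644^1 = 0.458528
P(M+4) = 0.644^2 = 0.414736
The M+2 peak is largest (0.458528); scaling to 100 gives 27.64 : 100.00 : 90.45.

27.64 : 100.00 : 90.45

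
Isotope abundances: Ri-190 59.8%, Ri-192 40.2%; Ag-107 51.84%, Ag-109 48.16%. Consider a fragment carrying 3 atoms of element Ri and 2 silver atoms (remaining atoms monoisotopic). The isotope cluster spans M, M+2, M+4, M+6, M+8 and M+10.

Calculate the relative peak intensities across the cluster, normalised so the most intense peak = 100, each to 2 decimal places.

Element Ri pattern (n=3): 0.21384719 : 0.43127042 : 0.28991758 : 0.06496481
Silver pattern (n=2): 0.26873856 : 0.49932288 : 0.23193856
Convolve the two distributions (both contribute in 2-u steps):
  M: 0.21384719×0.26873856 = 0.057469
  M+2: 0.21384719×0.49932288 + 0.43127042×0.26873856 = 0.222678
  M+4: 0.21384719×0.23193856 + 0.43127042×0.49932288 + 0.28991758×0.26873856 = 0.342855
  M+6: 0.43127042×0.23193856 + 0.28991758×0.49932288 + 0.06496481×0.26873856 = 0.262249
  M+8: 0.28991758×0.23193856 + 0.06496481×0.49932288 = 0.099681
  M+10: 0.06496481×0.23193856 = 0.015068
Scale to base peak (0.342855) = 100: 16.76 : 64.95 : 100.00 : 76.49 : 29.07 : 4.39

16.76 : 64.95 : 100.00 : 76.49 : 29.07 : 4.39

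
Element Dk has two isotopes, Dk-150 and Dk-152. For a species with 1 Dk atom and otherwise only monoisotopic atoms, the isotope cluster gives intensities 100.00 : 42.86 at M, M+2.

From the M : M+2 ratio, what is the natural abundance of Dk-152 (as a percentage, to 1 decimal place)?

Let p = fractional abundance of Dk-150. I(M+2)/I(M) = [C(1,1)·p^0·(1−p)] / p^1 = 1·(1−p)/p = 42.86/100.00 = 0.4286
(1−p)/p = 0.4286/1 = 0.4286  ⇒  p = 1/(1 + 0.4286) = 0.7000
Dk-150: 70.0%, Dk-152: 30.0%.

30.0%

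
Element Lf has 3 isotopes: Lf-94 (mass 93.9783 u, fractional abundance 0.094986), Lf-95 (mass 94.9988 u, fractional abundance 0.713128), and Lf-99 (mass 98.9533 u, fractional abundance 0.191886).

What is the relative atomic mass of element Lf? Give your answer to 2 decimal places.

95.66 u

Average mass = Σ (abundance × isotope mass) = 0.094986 × 93.9783 + 0.713128 × 94.9988 + 0.191886 × 98.9533
= 8.92662 + 67.74630 + 18.98775 = 95.66067 u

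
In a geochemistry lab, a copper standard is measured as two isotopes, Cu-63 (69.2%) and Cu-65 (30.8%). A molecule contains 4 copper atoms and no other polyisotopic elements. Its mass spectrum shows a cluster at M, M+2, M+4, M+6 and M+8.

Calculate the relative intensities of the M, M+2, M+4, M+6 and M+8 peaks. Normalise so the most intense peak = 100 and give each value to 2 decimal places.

Each Cu atom is independently Cu-63 (p = 0.692) or Cu-65 (q = 0.308); the cluster is the binomial expansion (p + q)^4.
P(M) = 0.692^4 = 0.229311
P(M+2) = 4 × 0.692^3 × 0.308^1 = 0.408253
P(M+4) = 6 × 0.692^2 × 0.308^2 = 0.272562
P(M+6) = 4 × 0.692^1 × 0.308^3 = 0.080876
P(M+8) = 0.308^4 = 0.008999
The M+2 peak is largest (0.408253); scaling to 100 gives 56.17 : 100.00 : 66.76 : 19.81 : 2.20.

56.17 : 100.00 : 66.76 : 19.81 : 2.20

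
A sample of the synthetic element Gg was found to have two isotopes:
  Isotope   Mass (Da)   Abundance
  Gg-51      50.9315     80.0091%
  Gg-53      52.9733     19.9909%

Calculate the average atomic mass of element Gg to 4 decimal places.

51.3397 Da

Ar = Σ fᵢ·mᵢ = 0.800091 × 50.9315 + 0.199909 × 52.9733
= 40.74983 + 10.58984 = 51.33967 Da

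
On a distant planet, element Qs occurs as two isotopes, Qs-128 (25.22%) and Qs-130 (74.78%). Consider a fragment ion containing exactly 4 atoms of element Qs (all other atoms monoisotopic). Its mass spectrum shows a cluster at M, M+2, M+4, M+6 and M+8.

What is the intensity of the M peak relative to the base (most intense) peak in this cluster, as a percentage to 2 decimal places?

Binomial terms of (0.2522 + 0.7478)^4: M 0.0040, M+2 0.0480, M+4 0.2134, M+6 0.4219, M+8 0.3127 → M+6 is the base peak.
P(M+6) = C(4,3) × 0.2522^1 × 0.7478^3 = 4 × 0.2522 × 0.41817338 = 0.421853 (base)
P(M) = C(4,0) × 0.2522^4 × 0.7478^0 = 1 × 0.00404558 × 1.0000 = 0.004046
Relative intensity = 0.004046 / 0.421853 × 100 = 0.96

0.96%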